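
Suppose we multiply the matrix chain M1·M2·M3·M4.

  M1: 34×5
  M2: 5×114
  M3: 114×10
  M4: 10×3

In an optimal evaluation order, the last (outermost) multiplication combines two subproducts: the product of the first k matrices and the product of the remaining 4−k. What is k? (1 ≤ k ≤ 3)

Adjacent pairs: M1M2 = 34·5·114 = 19380; M2M3 = 5·114·10 = 5700; M3M4 = 114·10·3 = 3420.
Length 3: M1..M3: k=1: 0+5700+34·5·10=7400; k=2: 19380+0+34·114·10=58140 → min 7400 | M2..M4: k=2: 0+3420+5·114·3=5130; k=3: 5700+0+5·10·3=5850 → min 5130.
Top-level splits: k=1: (M1..M1)·(M2..M4) → 0+5130+34·5·3 = 5640; k=2: (M1..M2)·(M3..M4) → 19380+3420+34·114·3 = 34428; k=3: (M1..M3)·(M4..M4) → 7400+0+34·10·3 = 8420.
Best split is after M1, i.e. k = 1.

1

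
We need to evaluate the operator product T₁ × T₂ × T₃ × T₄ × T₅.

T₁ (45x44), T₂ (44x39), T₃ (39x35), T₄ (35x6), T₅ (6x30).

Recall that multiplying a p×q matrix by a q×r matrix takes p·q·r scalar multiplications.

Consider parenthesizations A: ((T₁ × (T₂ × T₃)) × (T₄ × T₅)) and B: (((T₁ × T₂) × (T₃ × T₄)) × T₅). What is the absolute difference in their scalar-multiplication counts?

78870

Order A = ((T₁ × (T₂ × T₃)) × (T₄ × T₅)): (T₂ × T₃): 44×39 by 39×35 → 44×35, cost 44·39·35 = 60060; (T₁ × (T₂ × T₃)): 45×44 by 44×35 → 45×35, cost 45·44·35 = 69300; cumulative 129360; (T₄ × T₅): 35×6 by 6×30 → 35×30, cost 35·6·30 = 6300; ((T₁ × (T₂ × T₃)) × (T₄ × T₅)): 45×35 by 35×30 → 45×30, cost 45·35·30 = 47250; cumulative 182910. Total 182910.
Order B = (((T₁ × T₂) × (T₃ × T₄)) × T₅): (T₁ × T₂): 45×44 by 44×39 → 45×39, cost 45·44·39 = 77220; (T₃ × T₄): 39×35 by 35×6 → 39×6, cost 39·35·6 = 8190; ((T₁ × T₂) × (T₃ × T₄)): 45×39 by 39×6 → 45×6, cost 45·39·6 = 10530; cumulative 95940; (((T₁ × T₂) × (T₃ × T₄)) × T₅): 45×6 by 6×30 → 45×30, cost 45·6·30 = 8100; cumulative 104040. Total 104040.
Difference: |182910 − 104040| = 78870.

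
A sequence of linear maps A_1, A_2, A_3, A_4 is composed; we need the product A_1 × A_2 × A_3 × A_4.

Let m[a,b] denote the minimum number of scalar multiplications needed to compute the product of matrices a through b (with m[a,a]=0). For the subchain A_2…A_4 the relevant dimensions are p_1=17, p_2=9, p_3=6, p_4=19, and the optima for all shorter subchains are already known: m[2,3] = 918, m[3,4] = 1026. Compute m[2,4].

m[2,4] = min over k∈[2,3] of m[2,k]+m[k+1,4]+p_{1}·p_k·p_{4}.
k=2: 0 + 1026 + 17·9·19 = 3933; k=3: 918 + 0 + 17·6·19 = 2856.
Minimum: 2856 at k=3.

2856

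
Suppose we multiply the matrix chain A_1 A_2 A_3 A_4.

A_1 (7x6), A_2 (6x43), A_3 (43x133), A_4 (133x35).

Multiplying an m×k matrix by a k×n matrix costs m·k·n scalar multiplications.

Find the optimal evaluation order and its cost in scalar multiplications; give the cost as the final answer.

63714

Adjacent pairs: A_1A_2 = 7·6·43 = 1806; A_2A_3 = 6·43·133 = 34314; A_3A_4 = 43·133·35 = 200165.
Length 3: A_1..A_3: k=1: 0+34314+7·6·133=39900; k=2: 1806+0+7·43·133=41839 → min 39900 | A_2..A_4: k=2: 0+200165+6·43·35=209195; k=3: 34314+0+6·133·35=62244 → min 62244.
Length 4: A_1..A_4: k=1: 0+62244+7·6·35=63714; k=2: 1806+200165+7·43·35=212506; k=3: 39900+0+7·133·35=72485 → min 63714.
Optimal parenthesization: (A_1 ((A_2 A_3) A_4)) with cost 63714.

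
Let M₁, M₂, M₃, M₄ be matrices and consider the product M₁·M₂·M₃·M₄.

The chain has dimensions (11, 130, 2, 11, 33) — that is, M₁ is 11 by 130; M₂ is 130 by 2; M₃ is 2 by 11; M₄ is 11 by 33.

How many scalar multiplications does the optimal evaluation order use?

4312

Adjacent pairs: M₁M₂ = 11·130·2 = 2860; M₂M₃ = 130·2·11 = 2860; M₃M₄ = 2·11·33 = 726.
Length 3: M₁..M₃: k=1: 0+2860+11·130·11=18590; k=2: 2860+0+11·2·11=3102 → min 3102 | M₂..M₄: k=2: 0+726+130·2·33=9306; k=3: 2860+0+130·11·33=50050 → min 9306.
Length 4: M₁..M₄: k=1: 0+9306+11·130·33=56496; k=2: 2860+726+11·2·33=4312; k=3: 3102+0+11·11·33=7095 → min 4312.
Optimal order: ((M₁·M₂)·(M₃·M₄)) with cost 4312.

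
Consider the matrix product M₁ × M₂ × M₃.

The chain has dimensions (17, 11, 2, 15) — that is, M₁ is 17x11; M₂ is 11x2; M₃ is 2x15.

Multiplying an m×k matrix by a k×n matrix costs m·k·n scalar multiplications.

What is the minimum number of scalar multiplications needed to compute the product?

884

Order (M₁ × (M₂ × M₃)): (M₂ × M₃): 11×2 by 2×15 → 11×15, cost 11·2·15 = 330; (M₁ × (M₂ × M₃)): 17×11 by 11×15 → 17×15, cost 17·11·15 = 2805; cumulative 3135. Total 3135.
Order ((M₁ × M₂) × M₃): (M₁ × M₂): 17×11 by 11×2 → 17×2, cost 17·11·2 = 374; ((M₁ × M₂) × M₃): 17×2 by 2×15 → 17×15, cost 17·2·15 = 510; cumulative 884. Total 884.
Minimum: 884.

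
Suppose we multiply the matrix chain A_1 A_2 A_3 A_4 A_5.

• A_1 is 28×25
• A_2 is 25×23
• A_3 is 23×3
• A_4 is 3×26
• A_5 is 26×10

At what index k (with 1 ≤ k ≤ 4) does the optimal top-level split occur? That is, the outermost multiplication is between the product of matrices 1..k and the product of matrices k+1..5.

3

Adjacent pairs: A_1A_2 = 28·25·23 = 16100; A_2A_3 = 25·23·3 = 1725; A_3A_4 = 23·3·26 = 1794; A_4A_5 = 3·26·10 = 780.
Length 3: A_1..A_3: k=1: 0+1725+28·25·3=3825; k=2: 16100+0+28·23·3=18032 → min 3825 | A_2..A_4: k=2: 0+1794+25·23·26=16744; k=3: 1725+0+25·3·26=3675 → min 3675 | A_3..A_5: k=3: 0+780+23·3·10=1470; k=4: 1794+0+23·26·10=7774 → min 1470.
Length 4: A_1..A_4: k=1: 0+3675+28·25·26=21875; k=2: 16100+1794+28·23·26=34638; k=3: 3825+0+28·3·26=6009 → min 6009 | A_2..A_5: k=2: 0+1470+25·23·10=7220; k=3: 1725+780+25·3·10=3255; k=4: 3675+0+25·26·10=10175 → min 3255.
Top-level splits: k=1: (A_1..A_1)·(A_2..A_5) → 0+3255+28·25·10 = 10255; k=2: (A_1..A_2)·(A_3..A_5) → 16100+1470+28·23·10 = 24010; k=3: (A_1..A_3)·(A_4..A_5) → 3825+780+28·3·10 = 5445; k=4: (A_1..A_4)·(A_5..A_5) → 6009+0+28·26·10 = 13289.
Best split is after A_3, i.e. k = 3.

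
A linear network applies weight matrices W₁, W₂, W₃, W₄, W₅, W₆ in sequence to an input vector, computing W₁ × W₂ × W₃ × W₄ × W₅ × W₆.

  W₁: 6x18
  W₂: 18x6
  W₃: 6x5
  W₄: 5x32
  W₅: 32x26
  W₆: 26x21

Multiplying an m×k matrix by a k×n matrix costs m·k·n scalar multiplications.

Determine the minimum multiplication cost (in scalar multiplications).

Adjacent pairs: W₁W₂ = 6·18·6 = 648; W₂W₃ = 18·6·5 = 540; W₃W₄ = 6·5·32 = 960; W₄W₅ = 5·32·26 = 4160; W₅W₆ = 32·26·21 = 17472.
Length 3: W₁..W₃: k=1: 0+540+6·18·5=1080; k=2: 648+0+6·6·5=828 → min 828 | W₂..W₄: k=2: 0+960+18·6·32=4416; k=3: 540+0+18·5·32=3420 → min 3420 | W₃..W₅: k=3: 0+4160+6·5·26=4940; k=4: 960+0+6·32·26=5952 → min 4940 | W₄..W₆: k=4: 0+17472+5·32·21=20832; k=5: 4160+0+5·26·21=6890 → min 6890.
Length 4: W₁..W₄: k=1: 0+3420+6·18·32=6876; k=2: 648+960+6·6·32=2760; k=3: 828+0+6·5·32=1788 → min 1788 | W₂..W₅: k=2: 0+4940+18·6·26=7748; k=3: 540+4160+18·5·26=7040; k=4: 3420+0+18·32·26=18396 → min 7040 | W₃..W₆: k=3: 0+6890+6·5·21=7520; k=4: 960+17472+6·32·21=22464; k=5: 4940+0+6·26·21=8216 → min 7520.
Length 5: W₁..W₅: k=1: 0+7040+6·18·26=9848; k=2: 648+4940+6·6·26=6524; k=3: 828+4160+6·5·26=5768; k=4: 1788+0+6·32·26=6780 → min 5768 | W₂..W₆: k=2: 0+7520+18·6·21=9788; k=3: 540+6890+18·5·21=9320; k=4: 3420+17472+18·32·21=32988; k=5: 7040+0+18·26·21=16868 → min 9320.
Length 6: W₁..W₆: k=1: 0+9320+6·18·21=11588; k=2: 648+7520+6·6·21=8924; k=3: 828+6890+6·5·21=8348; k=4: 1788+17472+6·32·21=23292; k=5: 5768+0+6·26·21=9044 → min 8348.
Optimal order: (((W₁ × W₂) × W₃) × ((W₄ × W₅) × W₆)) with cost 8348.

8348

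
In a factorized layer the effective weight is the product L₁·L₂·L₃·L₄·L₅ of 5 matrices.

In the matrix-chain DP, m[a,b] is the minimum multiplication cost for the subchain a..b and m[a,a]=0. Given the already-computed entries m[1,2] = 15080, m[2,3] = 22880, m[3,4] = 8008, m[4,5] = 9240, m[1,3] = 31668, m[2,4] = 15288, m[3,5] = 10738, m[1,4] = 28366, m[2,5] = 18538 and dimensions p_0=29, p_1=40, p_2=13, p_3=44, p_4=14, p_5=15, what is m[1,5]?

m[1,5] = min over k∈[1,4] of m[1,k]+m[k+1,5]+p_{0}·p_k·p_{5}.
k=1: 0 + 18538 + 29·40·15 = 35938; k=2: 15080 + 10738 + 29·13·15 = 31473; k=3: 31668 + 9240 + 29·44·15 = 60048; k=4: 28366 + 0 + 29·14·15 = 34456.
Minimum: 31473 at k=2.

31473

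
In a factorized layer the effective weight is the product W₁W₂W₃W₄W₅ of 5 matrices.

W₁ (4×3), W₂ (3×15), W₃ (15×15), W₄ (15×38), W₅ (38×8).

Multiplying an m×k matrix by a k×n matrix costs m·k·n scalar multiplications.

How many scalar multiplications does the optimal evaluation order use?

Adjacent pairs: W₁W₂ = 4·3·15 = 180; W₂W₃ = 3·15·15 = 675; W₃W₄ = 15·15·38 = 8550; W₄W₅ = 15·38·8 = 4560.
Length 3: W₁..W₃: k=1: 0+675+4·3·15=855; k=2: 180+0+4·15·15=1080 → min 855 | W₂..W₄: k=2: 0+8550+3·15·38=10260; k=3: 675+0+3·15·38=2385 → min 2385 | W₃..W₅: k=3: 0+4560+15·15·8=6360; k=4: 8550+0+15·38·8=13110 → min 6360.
Length 4: W₁..W₄: k=1: 0+2385+4·3·38=2841; k=2: 180+8550+4·15·38=11010; k=3: 855+0+4·15·38=3135 → min 2841 | W₂..W₅: k=2: 0+6360+3·15·8=6720; k=3: 675+4560+3·15·8=5595; k=4: 2385+0+3·38·8=3297 → min 3297.
Length 5: W₁..W₅: k=1: 0+3297+4·3·8=3393; k=2: 180+6360+4·15·8=7020; k=3: 855+4560+4·15·8=5895; k=4: 2841+0+4·38·8=4057 → min 3393.
Optimal order: (W₁(((W₂W₃)W₄)W₅)) with cost 3393.

3393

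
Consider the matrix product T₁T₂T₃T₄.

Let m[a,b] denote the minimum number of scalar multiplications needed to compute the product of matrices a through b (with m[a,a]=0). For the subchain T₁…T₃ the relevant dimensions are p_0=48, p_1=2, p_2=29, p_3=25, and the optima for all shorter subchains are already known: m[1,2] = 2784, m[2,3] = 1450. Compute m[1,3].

3850

m[1,3] = min over k∈[1,2] of m[1,k]+m[k+1,3]+p_{0}·p_k·p_{3}.
k=1: 0 + 1450 + 48·2·25 = 3850; k=2: 2784 + 0 + 48·29·25 = 37584.
Minimum: 3850 at k=1.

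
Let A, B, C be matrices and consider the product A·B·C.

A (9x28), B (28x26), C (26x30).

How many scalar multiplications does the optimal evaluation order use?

13572

Order (A·(B·C)): (B·C): 28×26 by 26×30 → 28×30, cost 28·26·30 = 21840; (A·(B·C)): 9×28 by 28×30 → 9×30, cost 9·28·30 = 7560; cumulative 29400. Total 29400.
Order ((A·B)·C): (A·B): 9×28 by 28×26 → 9×26, cost 9·28·26 = 6552; ((A·B)·C): 9×26 by 26×30 → 9×30, cost 9·26·30 = 7020; cumulative 13572. Total 13572.
Minimum: 13572.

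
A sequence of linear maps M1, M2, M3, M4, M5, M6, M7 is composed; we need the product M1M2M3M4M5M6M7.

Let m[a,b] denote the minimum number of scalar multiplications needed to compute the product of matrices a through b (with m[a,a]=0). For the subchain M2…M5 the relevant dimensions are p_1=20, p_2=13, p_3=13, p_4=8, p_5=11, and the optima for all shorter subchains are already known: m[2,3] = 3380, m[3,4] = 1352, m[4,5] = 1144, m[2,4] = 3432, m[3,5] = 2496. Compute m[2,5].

m[2,5] = min over k∈[2,4] of m[2,k]+m[k+1,5]+p_{1}·p_k·p_{5}.
k=2: 0 + 2496 + 20·13·11 = 5356; k=3: 3380 + 1144 + 20·13·11 = 7384; k=4: 3432 + 0 + 20·8·11 = 5192.
Minimum: 5192 at k=4.

5192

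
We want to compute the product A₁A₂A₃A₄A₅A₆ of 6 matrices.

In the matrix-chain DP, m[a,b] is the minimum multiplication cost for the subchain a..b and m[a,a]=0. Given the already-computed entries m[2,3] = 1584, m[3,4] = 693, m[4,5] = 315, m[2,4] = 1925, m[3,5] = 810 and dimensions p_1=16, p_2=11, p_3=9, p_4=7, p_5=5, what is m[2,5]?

1690

m[2,5] = min over k∈[2,4] of m[2,k]+m[k+1,5]+p_{1}·p_k·p_{5}.
k=2: 0 + 810 + 16·11·5 = 1690; k=3: 1584 + 315 + 16·9·5 = 2619; k=4: 1925 + 0 + 16·7·5 = 2485.
Minimum: 1690 at k=2.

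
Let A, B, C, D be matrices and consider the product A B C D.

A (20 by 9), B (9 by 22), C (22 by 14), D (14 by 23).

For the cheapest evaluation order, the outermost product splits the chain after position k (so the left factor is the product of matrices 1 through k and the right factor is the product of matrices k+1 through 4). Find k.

1

Adjacent pairs: AB = 20·9·22 = 3960; BC = 9·22·14 = 2772; CD = 22·14·23 = 7084.
Length 3: A..C: k=1: 0+2772+20·9·14=5292; k=2: 3960+0+20·22·14=10120 → min 5292 | B..D: k=2: 0+7084+9·22·23=11638; k=3: 2772+0+9·14·23=5670 → min 5670.
Top-level splits: k=1: (A..A)·(B..D) → 0+5670+20·9·23 = 9810; k=2: (A..B)·(C..D) → 3960+7084+20·22·23 = 21164; k=3: (A..C)·(D..D) → 5292+0+20·14·23 = 11732.
Best split is after A, i.e. k = 1.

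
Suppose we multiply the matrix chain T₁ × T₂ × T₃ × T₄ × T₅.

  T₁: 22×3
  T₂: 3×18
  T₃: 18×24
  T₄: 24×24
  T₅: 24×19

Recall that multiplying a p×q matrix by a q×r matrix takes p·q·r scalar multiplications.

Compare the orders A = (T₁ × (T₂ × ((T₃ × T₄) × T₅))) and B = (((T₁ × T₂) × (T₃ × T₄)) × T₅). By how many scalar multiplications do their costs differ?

10236

Order A = (T₁ × (T₂ × ((T₃ × T₄) × T₅))): (T₃ × T₄): 18×24 by 24×24 → 18×24, cost 18·24·24 = 10368; ((T₃ × T₄) × T₅): 18×24 by 24×19 → 18×19, cost 18·24·19 = 8208; cumulative 18576; (T₂ × ((T₃ × T₄) × T₅)): 3×18 by 18×19 → 3×19, cost 3·18·19 = 1026; cumulative 19602; (T₁ × (T₂ × ((T₃ × T₄) × T₅))): 22×3 by 3×19 → 22×19, cost 22·3·19 = 1254; cumulative 20856. Total 20856.
Order B = (((T₁ × T₂) × (T₃ × T₄)) × T₅): (T₁ × T₂): 22×3 by 3×18 → 22×18, cost 22·3·18 = 1188; (T₃ × T₄): 18×24 by 24×24 → 18×24, cost 18·24·24 = 10368; ((T₁ × T₂) × (T₃ × T₄)): 22×18 by 18×24 → 22×24, cost 22·18·24 = 9504; cumulative 21060; (((T₁ × T₂) × (T₃ × T₄)) × T₅): 22×24 by 24×19 → 22×19, cost 22·24·19 = 10032; cumulative 31092. Total 31092.
Difference: |20856 − 31092| = 10236.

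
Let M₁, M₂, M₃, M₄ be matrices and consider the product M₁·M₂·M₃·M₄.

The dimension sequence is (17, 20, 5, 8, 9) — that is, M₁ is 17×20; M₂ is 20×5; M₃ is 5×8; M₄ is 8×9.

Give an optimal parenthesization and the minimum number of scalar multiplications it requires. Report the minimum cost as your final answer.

2825

Adjacent pairs: M₁M₂ = 17·20·5 = 1700; M₂M₃ = 20·5·8 = 800; M₃M₄ = 5·8·9 = 360.
Length 3: M₁..M₃: k=1: 0+800+17·20·8=3520; k=2: 1700+0+17·5·8=2380 → min 2380 | M₂..M₄: k=2: 0+360+20·5·9=1260; k=3: 800+0+20·8·9=2240 → min 1260.
Length 4: M₁..M₄: k=1: 0+1260+17·20·9=4320; k=2: 1700+360+17·5·9=2825; k=3: 2380+0+17·8·9=3604 → min 2825.
Optimal parenthesization: ((M₁·M₂)·(M₃·M₄)) with cost 2825.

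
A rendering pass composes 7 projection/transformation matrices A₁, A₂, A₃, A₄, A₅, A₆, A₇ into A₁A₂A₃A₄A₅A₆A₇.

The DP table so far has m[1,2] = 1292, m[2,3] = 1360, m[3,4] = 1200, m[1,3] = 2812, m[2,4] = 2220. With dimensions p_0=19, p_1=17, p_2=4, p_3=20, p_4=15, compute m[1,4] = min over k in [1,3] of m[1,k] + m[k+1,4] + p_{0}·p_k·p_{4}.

3632

m[1,4] = min over k∈[1,3] of m[1,k]+m[k+1,4]+p_{0}·p_k·p_{4}.
k=1: 0 + 2220 + 19·17·15 = 7065; k=2: 1292 + 1200 + 19·4·15 = 3632; k=3: 2812 + 0 + 19·20·15 = 8512.
Minimum: 3632 at k=2.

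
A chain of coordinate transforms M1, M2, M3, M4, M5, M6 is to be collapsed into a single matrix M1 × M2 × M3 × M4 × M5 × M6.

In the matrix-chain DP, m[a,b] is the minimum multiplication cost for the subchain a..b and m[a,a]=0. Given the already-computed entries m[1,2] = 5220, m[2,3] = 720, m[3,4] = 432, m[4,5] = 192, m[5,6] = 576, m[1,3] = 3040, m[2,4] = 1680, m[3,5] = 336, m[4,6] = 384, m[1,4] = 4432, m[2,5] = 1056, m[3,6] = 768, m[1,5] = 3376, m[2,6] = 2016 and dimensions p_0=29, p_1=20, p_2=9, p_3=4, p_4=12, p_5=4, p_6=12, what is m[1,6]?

4768

m[1,6] = min over k∈[1,5] of m[1,k]+m[k+1,6]+p_{0}·p_k·p_{6}.
k=1: 0 + 2016 + 29·20·12 = 8976; k=2: 5220 + 768 + 29·9·12 = 9120; k=3: 3040 + 384 + 29·4·12 = 4816; k=4: 4432 + 576 + 29·12·12 = 9184; k=5: 3376 + 0 + 29·4·12 = 4768.
Minimum: 4768 at k=5.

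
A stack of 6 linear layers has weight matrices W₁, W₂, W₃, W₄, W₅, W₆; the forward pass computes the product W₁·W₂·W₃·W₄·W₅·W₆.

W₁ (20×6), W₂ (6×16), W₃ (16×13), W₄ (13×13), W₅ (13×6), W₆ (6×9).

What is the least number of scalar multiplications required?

Adjacent pairs: W₁W₂ = 20·6·16 = 1920; W₂W₃ = 6·16·13 = 1248; W₃W₄ = 16·13·13 = 2704; W₄W₅ = 13·13·6 = 1014; W₅W₆ = 13·6·9 = 702.
Length 3: W₁..W₃: k=1: 0+1248+20·6·13=2808; k=2: 1920+0+20·16·13=6080 → min 2808 | W₂..W₄: k=2: 0+2704+6·16·13=3952; k=3: 1248+0+6·13·13=2262 → min 2262 | W₃..W₅: k=3: 0+1014+16·13·6=2262; k=4: 2704+0+16·13·6=3952 → min 2262 | W₄..W₆: k=4: 0+702+13·13·9=2223; k=5: 1014+0+13·6·9=1716 → min 1716.
Length 4: W₁..W₄: k=1: 0+2262+20·6·13=3822; k=2: 1920+2704+20·16·13=8784; k=3: 2808+0+20·13·13=6188 → min 3822 | W₂..W₅: k=2: 0+2262+6·16·6=2838; k=3: 1248+1014+6·13·6=2730; k=4: 2262+0+6·13·6=2730 → min 2730 | W₃..W₆: k=3: 0+1716+16·13·9=3588; k=4: 2704+702+16·13·9=5278; k=5: 2262+0+16·6·9=3126 → min 3126.
Length 5: W₁..W₅: k=1: 0+2730+20·6·6=3450; k=2: 1920+2262+20·16·6=6102; k=3: 2808+1014+20·13·6=5382; k=4: 3822+0+20·13·6=5382 → min 3450 | W₂..W₆: k=2: 0+3126+6·16·9=3990; k=3: 1248+1716+6·13·9=3666; k=4: 2262+702+6·13·9=3666; k=5: 2730+0+6·6·9=3054 → min 3054.
Length 6: W₁..W₆: k=1: 0+3054+20·6·9=4134; k=2: 1920+3126+20·16·9=7926; k=3: 2808+1716+20·13·9=6864; k=4: 3822+702+20·13·9=6864; k=5: 3450+0+20·6·9=4530 → min 4134.
Optimal order: (W₁·(((W₂·W₃)·(W₄·W₅))·W₆)) with cost 4134.

4134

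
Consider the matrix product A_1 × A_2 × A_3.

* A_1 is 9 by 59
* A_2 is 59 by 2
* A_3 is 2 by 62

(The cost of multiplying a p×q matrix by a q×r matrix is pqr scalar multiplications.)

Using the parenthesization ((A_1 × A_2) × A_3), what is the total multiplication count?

(A_1 × A_2): 9×59 by 59×2 → 9×2, cost 9·59·2 = 1062
((A_1 × A_2) × A_3): 9×2 by 2×62 → 9×62, cost 9·2·62 = 1116; cumulative 2178
Total: 2178 scalar multiplications.

2178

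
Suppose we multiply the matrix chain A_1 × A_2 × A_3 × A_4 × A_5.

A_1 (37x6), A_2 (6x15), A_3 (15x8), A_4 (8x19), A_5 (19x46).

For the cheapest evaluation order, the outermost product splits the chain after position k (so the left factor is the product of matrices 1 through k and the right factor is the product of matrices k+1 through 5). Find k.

1

Adjacent pairs: A_1A_2 = 37·6·15 = 3330; A_2A_3 = 6·15·8 = 720; A_3A_4 = 15·8·19 = 2280; A_4A_5 = 8·19·46 = 6992.
Length 3: A_1..A_3: k=1: 0+720+37·6·8=2496; k=2: 3330+0+37·15·8=7770 → min 2496 | A_2..A_4: k=2: 0+2280+6·15·19=3990; k=3: 720+0+6·8·19=1632 → min 1632 | A_3..A_5: k=3: 0+6992+15·8·46=12512; k=4: 2280+0+15·19·46=15390 → min 12512.
Length 4: A_1..A_4: k=1: 0+1632+37·6·19=5850; k=2: 3330+2280+37·15·19=16155; k=3: 2496+0+37·8·19=8120 → min 5850 | A_2..A_5: k=2: 0+12512+6·15·46=16652; k=3: 720+6992+6·8·46=9920; k=4: 1632+0+6·19·46=6876 → min 6876.
Top-level splits: k=1: (A_1..A_1)·(A_2..A_5) → 0+6876+37·6·46 = 17088; k=2: (A_1..A_2)·(A_3..A_5) → 3330+12512+37·15·46 = 41372; k=3: (A_1..A_3)·(A_4..A_5) → 2496+6992+37·8·46 = 23104; k=4: (A_1..A_4)·(A_5..A_5) → 5850+0+37·19·46 = 38188.
Best split is after A_1, i.e. k = 1.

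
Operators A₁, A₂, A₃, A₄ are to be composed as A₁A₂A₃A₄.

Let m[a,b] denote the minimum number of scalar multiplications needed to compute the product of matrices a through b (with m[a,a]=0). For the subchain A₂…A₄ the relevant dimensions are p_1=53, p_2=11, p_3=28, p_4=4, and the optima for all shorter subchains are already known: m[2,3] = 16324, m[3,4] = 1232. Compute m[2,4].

m[2,4] = min over k∈[2,3] of m[2,k]+m[k+1,4]+p_{1}·p_k·p_{4}.
k=2: 0 + 1232 + 53·11·4 = 3564; k=3: 16324 + 0 + 53·28·4 = 22260.
Minimum: 3564 at k=2.

3564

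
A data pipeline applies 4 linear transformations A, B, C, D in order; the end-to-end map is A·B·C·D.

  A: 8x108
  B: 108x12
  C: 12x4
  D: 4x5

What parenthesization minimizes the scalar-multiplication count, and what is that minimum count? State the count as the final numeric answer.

8800

Adjacent pairs: AB = 8·108·12 = 10368; BC = 108·12·4 = 5184; CD = 12·4·5 = 240.
Length 3: A..C: k=1: 0+5184+8·108·4=8640; k=2: 10368+0+8·12·4=10752 → min 8640 | B..D: k=2: 0+240+108·12·5=6720; k=3: 5184+0+108·4·5=7344 → min 6720.
Length 4: A..D: k=1: 0+6720+8·108·5=11040; k=2: 10368+240+8·12·5=11088; k=3: 8640+0+8·4·5=8800 → min 8800.
Optimal parenthesization: ((A·(B·C))·D) with cost 8800.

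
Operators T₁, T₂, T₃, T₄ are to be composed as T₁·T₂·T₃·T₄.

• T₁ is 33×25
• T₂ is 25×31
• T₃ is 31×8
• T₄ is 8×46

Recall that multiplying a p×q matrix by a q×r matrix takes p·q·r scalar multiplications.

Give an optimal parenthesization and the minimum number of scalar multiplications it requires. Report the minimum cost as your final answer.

24944

Adjacent pairs: T₁T₂ = 33·25·31 = 25575; T₂T₃ = 25·31·8 = 6200; T₃T₄ = 31·8·46 = 11408.
Length 3: T₁..T₃: k=1: 0+6200+33·25·8=12800; k=2: 25575+0+33·31·8=33759 → min 12800 | T₂..T₄: k=2: 0+11408+25·31·46=47058; k=3: 6200+0+25·8·46=15400 → min 15400.
Length 4: T₁..T₄: k=1: 0+15400+33·25·46=53350; k=2: 25575+11408+33·31·46=84041; k=3: 12800+0+33·8·46=24944 → min 24944.
Optimal parenthesization: ((T₁·(T₂·T₃))·T₄) with cost 24944.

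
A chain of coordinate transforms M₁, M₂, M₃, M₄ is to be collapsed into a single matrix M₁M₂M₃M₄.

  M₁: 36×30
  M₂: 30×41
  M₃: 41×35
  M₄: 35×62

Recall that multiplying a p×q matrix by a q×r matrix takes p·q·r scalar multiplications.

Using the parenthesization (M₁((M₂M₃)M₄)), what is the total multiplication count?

175110

(M₂M₃): 30×41 by 41×35 → 30×35, cost 30·41·35 = 43050
((M₂M₃)M₄): 30×35 by 35×62 → 30×62, cost 30·35·62 = 65100; cumulative 108150
(M₁((M₂M₃)M₄)): 36×30 by 30×62 → 36×62, cost 36·30·62 = 66960; cumulative 175110
Total: 175110 scalar multiplications.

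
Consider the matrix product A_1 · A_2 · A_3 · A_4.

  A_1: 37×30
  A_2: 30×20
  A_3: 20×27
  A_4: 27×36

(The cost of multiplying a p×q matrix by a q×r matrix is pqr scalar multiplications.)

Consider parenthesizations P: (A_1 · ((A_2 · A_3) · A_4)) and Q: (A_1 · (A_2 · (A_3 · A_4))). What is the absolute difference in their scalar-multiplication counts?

4320

Order P = (A_1 · ((A_2 · A_3) · A_4)): (A_2 · A_3): 30×20 by 20×27 → 30×27, cost 30·20·27 = 16200; ((A_2 · A_3) · A_4): 30×27 by 27×36 → 30×36, cost 30·27·36 = 29160; cumulative 45360; (A_1 · ((A_2 · A_3) · A_4)): 37×30 by 30×36 → 37×36, cost 37·30·36 = 39960; cumulative 85320. Total 85320.
Order Q = (A_1 · (A_2 · (A_3 · A_4))): (A_3 · A_4): 20×27 by 27×36 → 20×36, cost 20·27·36 = 19440; (A_2 · (A_3 · A_4)): 30×20 by 20×36 → 30×36, cost 30·20·36 = 21600; cumulative 41040; (A_1 · (A_2 · (A_3 · A_4))): 37×30 by 30×36 → 37×36, cost 37·30·36 = 39960; cumulative 81000. Total 81000.
Difference: |85320 − 81000| = 4320.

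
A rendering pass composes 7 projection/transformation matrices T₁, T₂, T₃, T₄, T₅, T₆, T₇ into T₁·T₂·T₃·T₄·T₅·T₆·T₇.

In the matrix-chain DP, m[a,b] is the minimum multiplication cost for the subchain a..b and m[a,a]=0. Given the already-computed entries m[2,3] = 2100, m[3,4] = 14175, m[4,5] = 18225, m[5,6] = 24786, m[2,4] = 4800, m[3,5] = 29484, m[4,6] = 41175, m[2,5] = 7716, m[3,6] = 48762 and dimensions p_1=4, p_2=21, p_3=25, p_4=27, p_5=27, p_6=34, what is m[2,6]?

m[2,6] = min over k∈[2,5] of m[2,k]+m[k+1,6]+p_{1}·p_k·p_{6}.
k=2: 0 + 48762 + 4·21·34 = 51618; k=3: 2100 + 41175 + 4·25·34 = 46675; k=4: 4800 + 24786 + 4·27·34 = 33258; k=5: 7716 + 0 + 4·27·34 = 11388.
Minimum: 11388 at k=5.

11388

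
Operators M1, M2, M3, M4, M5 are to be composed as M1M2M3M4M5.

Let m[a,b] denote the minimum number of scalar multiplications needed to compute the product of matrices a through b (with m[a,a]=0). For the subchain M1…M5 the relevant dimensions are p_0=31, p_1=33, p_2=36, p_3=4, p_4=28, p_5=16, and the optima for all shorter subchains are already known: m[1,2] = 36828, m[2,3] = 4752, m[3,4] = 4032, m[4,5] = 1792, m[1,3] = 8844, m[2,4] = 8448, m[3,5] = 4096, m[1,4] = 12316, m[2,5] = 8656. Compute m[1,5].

m[1,5] = min over k∈[1,4] of m[1,k]+m[k+1,5]+p_{0}·p_k·p_{5}.
k=1: 0 + 8656 + 31·33·16 = 25024; k=2: 36828 + 4096 + 31·36·16 = 58780; k=3: 8844 + 1792 + 31·4·16 = 12620; k=4: 12316 + 0 + 31·28·16 = 26204.
Minimum: 12620 at k=3.

12620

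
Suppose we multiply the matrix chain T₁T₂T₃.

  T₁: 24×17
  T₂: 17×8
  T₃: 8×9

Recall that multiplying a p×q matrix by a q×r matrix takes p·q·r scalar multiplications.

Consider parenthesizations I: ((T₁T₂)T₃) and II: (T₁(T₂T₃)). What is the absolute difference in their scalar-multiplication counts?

Order I = ((T₁T₂)T₃): (T₁T₂): 24×17 by 17×8 → 24×8, cost 24·17·8 = 3264; ((T₁T₂)T₃): 24×8 by 8×9 → 24×9, cost 24·8·9 = 1728; cumulative 4992. Total 4992.
Order II = (T₁(T₂T₃)): (T₂T₃): 17×8 by 8×9 → 17×9, cost 17·8·9 = 1224; (T₁(T₂T₃)): 24×17 by 17×9 → 24×9, cost 24·17·9 = 3672; cumulative 4896. Total 4896.
Difference: |4992 − 4896| = 96.

96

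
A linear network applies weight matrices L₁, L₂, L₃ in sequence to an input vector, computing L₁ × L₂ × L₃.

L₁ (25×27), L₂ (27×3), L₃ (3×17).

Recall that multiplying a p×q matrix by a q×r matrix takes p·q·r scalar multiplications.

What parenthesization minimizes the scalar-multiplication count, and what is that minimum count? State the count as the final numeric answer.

(L₁ × (L₂ × L₃)): cost 12852.
((L₁ × L₂) × L₃): cost 3300.
Optimal: ((L₁ × L₂) × L₃) with cost 3300.

3300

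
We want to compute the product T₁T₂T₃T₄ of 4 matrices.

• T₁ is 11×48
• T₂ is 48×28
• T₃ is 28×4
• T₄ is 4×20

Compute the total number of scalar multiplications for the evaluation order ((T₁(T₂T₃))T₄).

8368

(T₂T₃): 48×28 by 28×4 → 48×4, cost 48·28·4 = 5376
(T₁(T₂T₃)): 11×48 by 48×4 → 11×4, cost 11·48·4 = 2112; cumulative 7488
((T₁(T₂T₃))T₄): 11×4 by 4×20 → 11×20, cost 11·4·20 = 880; cumulative 8368
Total: 8368 scalar multiplications.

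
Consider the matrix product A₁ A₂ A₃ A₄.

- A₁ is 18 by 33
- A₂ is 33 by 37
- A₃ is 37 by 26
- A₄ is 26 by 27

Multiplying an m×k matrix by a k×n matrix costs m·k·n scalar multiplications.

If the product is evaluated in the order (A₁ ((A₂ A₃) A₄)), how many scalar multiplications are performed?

(A₂ A₃): 33×37 by 37×26 → 33×26, cost 33·37·26 = 31746
((A₂ A₃) A₄): 33×26 by 26×27 → 33×27, cost 33·26·27 = 23166; cumulative 54912
(A₁ ((A₂ A₃) A₄)): 18×33 by 33×27 → 18×27, cost 18·33·27 = 16038; cumulative 70950
Total: 70950 scalar multiplications.

70950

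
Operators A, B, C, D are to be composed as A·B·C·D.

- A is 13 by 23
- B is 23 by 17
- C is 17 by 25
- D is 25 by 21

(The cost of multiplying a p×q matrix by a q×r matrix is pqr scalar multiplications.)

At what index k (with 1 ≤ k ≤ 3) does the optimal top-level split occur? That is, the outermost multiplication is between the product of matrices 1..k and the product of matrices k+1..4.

Adjacent pairs: AB = 13·23·17 = 5083; BC = 23·17·25 = 9775; CD = 17·25·21 = 8925.
Length 3: A..C: k=1: 0+9775+13·23·25=17250; k=2: 5083+0+13·17·25=10608 → min 10608 | B..D: k=2: 0+8925+23·17·21=17136; k=3: 9775+0+23·25·21=21850 → min 17136.
Top-level splits: k=1: (A..A)·(B..D) → 0+17136+13·23·21 = 23415; k=2: (A..B)·(C..D) → 5083+8925+13·17·21 = 18649; k=3: (A..C)·(D..D) → 10608+0+13·25·21 = 17433.
Best split is after C, i.e. k = 3.

3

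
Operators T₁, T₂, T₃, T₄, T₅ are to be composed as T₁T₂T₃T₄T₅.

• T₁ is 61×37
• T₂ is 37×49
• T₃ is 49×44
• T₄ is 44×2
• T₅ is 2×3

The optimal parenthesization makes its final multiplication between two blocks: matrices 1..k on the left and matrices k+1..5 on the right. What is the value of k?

4

Adjacent pairs: T₁T₂ = 61·37·49 = 110593; T₂T₃ = 37·49·44 = 79772; T₃T₄ = 49·44·2 = 4312; T₄T₅ = 44·2·3 = 264.
Length 3: T₁..T₃: k=1: 0+79772+61·37·44=179080; k=2: 110593+0+61·49·44=242109 → min 179080 | T₂..T₄: k=2: 0+4312+37·49·2=7938; k=3: 79772+0+37·44·2=83028 → min 7938 | T₃..T₅: k=3: 0+264+49·44·3=6732; k=4: 4312+0+49·2·3=4606 → min 4606.
Length 4: T₁..T₄: k=1: 0+7938+61·37·2=12452; k=2: 110593+4312+61·49·2=120883; k=3: 179080+0+61·44·2=184448 → min 12452 | T₂..T₅: k=2: 0+4606+37·49·3=10045; k=3: 79772+264+37·44·3=84920; k=4: 7938+0+37·2·3=8160 → min 8160.
Top-level splits: k=1: (T₁..T₁)·(T₂..T₅) → 0+8160+61·37·3 = 14931; k=2: (T₁..T₂)·(T₃..T₅) → 110593+4606+61·49·3 = 124166; k=3: (T₁..T₃)·(T₄..T₅) → 179080+264+61·44·3 = 187396; k=4: (T₁..T₄)·(T₅..T₅) → 12452+0+61·2·3 = 12818.
Best split is after T₄, i.e. k = 4.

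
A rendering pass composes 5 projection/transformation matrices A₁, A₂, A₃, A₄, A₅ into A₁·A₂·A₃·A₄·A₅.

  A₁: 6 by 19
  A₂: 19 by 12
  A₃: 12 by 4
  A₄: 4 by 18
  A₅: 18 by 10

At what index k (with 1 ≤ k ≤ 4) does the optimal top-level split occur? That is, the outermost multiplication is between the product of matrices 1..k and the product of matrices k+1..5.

Adjacent pairs: A₁A₂ = 6·19·12 = 1368; A₂A₃ = 19·12·4 = 912; A₃A₄ = 12·4·18 = 864; A₄A₅ = 4·18·10 = 720.
Length 3: A₁..A₃: k=1: 0+912+6·19·4=1368; k=2: 1368+0+6·12·4=1656 → min 1368 | A₂..A₄: k=2: 0+864+19·12·18=4968; k=3: 912+0+19·4·18=2280 → min 2280 | A₃..A₅: k=3: 0+720+12·4·10=1200; k=4: 864+0+12·18·10=3024 → min 1200.
Length 4: A₁..A₄: k=1: 0+2280+6·19·18=4332; k=2: 1368+864+6·12·18=3528; k=3: 1368+0+6·4·18=1800 → min 1800 | A₂..A₅: k=2: 0+1200+19·12·10=3480; k=3: 912+720+19·4·10=2392; k=4: 2280+0+19·18·10=5700 → min 2392.
Top-level splits: k=1: (A₁..A₁)·(A₂..A₅) → 0+2392+6·19·10 = 3532; k=2: (A₁..A₂)·(A₃..A₅) → 1368+1200+6·12·10 = 3288; k=3: (A₁..A₃)·(A₄..A₅) → 1368+720+6·4·10 = 2328; k=4: (A₁..A₄)·(A₅..A₅) → 1800+0+6·18·10 = 2880.
Best split is after A₃, i.e. k = 3.

3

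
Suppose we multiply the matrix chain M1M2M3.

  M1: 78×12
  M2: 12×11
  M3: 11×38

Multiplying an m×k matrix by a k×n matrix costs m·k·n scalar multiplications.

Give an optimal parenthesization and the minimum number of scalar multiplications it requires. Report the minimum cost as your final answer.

(M1(M2M3)): cost 40584.
((M1M2)M3): cost 42900.
Optimal: (M1(M2M3)) with cost 40584.

40584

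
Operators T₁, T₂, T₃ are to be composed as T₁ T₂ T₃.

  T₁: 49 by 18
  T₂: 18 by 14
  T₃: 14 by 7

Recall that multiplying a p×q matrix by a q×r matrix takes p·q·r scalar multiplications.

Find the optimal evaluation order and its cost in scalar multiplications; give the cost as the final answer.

(T₁ (T₂ T₃)): cost 7938.
((T₁ T₂) T₃): cost 17150.
Optimal: (T₁ (T₂ T₃)) with cost 7938.

7938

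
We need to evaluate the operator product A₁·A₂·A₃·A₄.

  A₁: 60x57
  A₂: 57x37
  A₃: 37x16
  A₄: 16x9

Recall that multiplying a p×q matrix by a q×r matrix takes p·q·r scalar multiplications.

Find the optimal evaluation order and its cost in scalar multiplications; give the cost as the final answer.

Adjacent pairs: A₁A₂ = 60·57·37 = 126540; A₂A₃ = 57·37·16 = 33744; A₃A₄ = 37·16·9 = 5328.
Length 3: A₁..A₃: k=1: 0+33744+60·57·16=88464; k=2: 126540+0+60·37·16=162060 → min 88464 | A₂..A₄: k=2: 0+5328+57·37·9=24309; k=3: 33744+0+57·16·9=41952 → min 24309.
Length 4: A₁..A₄: k=1: 0+24309+60·57·9=55089; k=2: 126540+5328+60·37·9=151848; k=3: 88464+0+60·16·9=97104 → min 55089.
Optimal parenthesization: (A₁·(A₂·(A₃·A₄))) with cost 55089.

55089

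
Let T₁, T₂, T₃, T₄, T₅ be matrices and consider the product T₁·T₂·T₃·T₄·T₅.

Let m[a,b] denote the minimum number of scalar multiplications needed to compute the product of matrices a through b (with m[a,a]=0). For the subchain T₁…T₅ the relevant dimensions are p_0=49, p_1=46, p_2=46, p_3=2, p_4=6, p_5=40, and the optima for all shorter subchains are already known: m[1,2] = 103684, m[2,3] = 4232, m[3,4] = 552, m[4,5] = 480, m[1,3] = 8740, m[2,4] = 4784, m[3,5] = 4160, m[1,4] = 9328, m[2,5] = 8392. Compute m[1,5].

m[1,5] = min over k∈[1,4] of m[1,k]+m[k+1,5]+p_{0}·p_k·p_{5}.
k=1: 0 + 8392 + 49·46·40 = 98552; k=2: 103684 + 4160 + 49·46·40 = 198004; k=3: 8740 + 480 + 49·2·40 = 13140; k=4: 9328 + 0 + 49·6·40 = 21088.
Minimum: 13140 at k=3.

13140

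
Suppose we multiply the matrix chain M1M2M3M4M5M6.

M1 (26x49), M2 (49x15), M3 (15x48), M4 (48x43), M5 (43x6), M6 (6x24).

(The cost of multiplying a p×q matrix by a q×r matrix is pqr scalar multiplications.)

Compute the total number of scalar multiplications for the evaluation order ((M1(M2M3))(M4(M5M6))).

(M2M3): 49×15 by 15×48 → 49×48, cost 49·15·48 = 35280
(M1(M2M3)): 26×49 by 49×48 → 26×48, cost 26·49·48 = 61152; cumulative 96432
(M5M6): 43×6 by 6×24 → 43×24, cost 43·6·24 = 6192
(M4(M5M6)): 48×43 by 43×24 → 48×24, cost 48·43·24 = 49536; cumulative 55728
((M1(M2M3))(M4(M5M6))): 26×48 by 48×24 → 26×24, cost 26·48·24 = 29952; cumulative 182112
Total: 182112 scalar multiplications.

182112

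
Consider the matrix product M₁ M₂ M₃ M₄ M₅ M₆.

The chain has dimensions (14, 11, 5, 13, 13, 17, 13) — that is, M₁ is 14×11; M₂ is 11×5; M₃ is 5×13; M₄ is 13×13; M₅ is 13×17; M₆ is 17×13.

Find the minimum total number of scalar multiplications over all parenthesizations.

4735

Adjacent pairs: M₁M₂ = 14·11·5 = 770; M₂M₃ = 11·5·13 = 715; M₃M₄ = 5·13·13 = 845; M₄M₅ = 13·13·17 = 2873; M₅M₆ = 13·17·13 = 2873.
Length 3: M₁..M₃: k=1: 0+715+14·11·13=2717; k=2: 770+0+14·5·13=1680 → min 1680 | M₂..M₄: k=2: 0+845+11·5·13=1560; k=3: 715+0+11·13·13=2574 → min 1560 | M₃..M₅: k=3: 0+2873+5·13·17=3978; k=4: 845+0+5·13·17=1950 → min 1950 | M₄..M₆: k=4: 0+2873+13·13·13=5070; k=5: 2873+0+13·17·13=5746 → min 5070.
Length 4: M₁..M₄: k=1: 0+1560+14·11·13=3562; k=2: 770+845+14·5·13=2525; k=3: 1680+0+14·13·13=4046 → min 2525 | M₂..M₅: k=2: 0+1950+11·5·17=2885; k=3: 715+2873+11·13·17=6019; k=4: 1560+0+11·13·17=3991 → min 2885 | M₃..M₆: k=3: 0+5070+5·13·13=5915; k=4: 845+2873+5·13·13=4563; k=5: 1950+0+5·17·13=3055 → min 3055.
Length 5: M₁..M₅: k=1: 0+2885+14·11·17=5503; k=2: 770+1950+14·5·17=3910; k=3: 1680+2873+14·13·17=7647; k=4: 2525+0+14·13·17=5619 → min 3910 | M₂..M₆: k=2: 0+3055+11·5·13=3770; k=3: 715+5070+11·13·13=7644; k=4: 1560+2873+11·13·13=6292; k=5: 2885+0+11·17·13=5316 → min 3770.
Length 6: M₁..M₆: k=1: 0+3770+14·11·13=5772; k=2: 770+3055+14·5·13=4735; k=3: 1680+5070+14·13·13=9116; k=4: 2525+2873+14·13·13=7764; k=5: 3910+0+14·17·13=7004 → min 4735.
Optimal order: ((M₁ M₂) (((M₃ M₄) M₅) M₆)) with cost 4735.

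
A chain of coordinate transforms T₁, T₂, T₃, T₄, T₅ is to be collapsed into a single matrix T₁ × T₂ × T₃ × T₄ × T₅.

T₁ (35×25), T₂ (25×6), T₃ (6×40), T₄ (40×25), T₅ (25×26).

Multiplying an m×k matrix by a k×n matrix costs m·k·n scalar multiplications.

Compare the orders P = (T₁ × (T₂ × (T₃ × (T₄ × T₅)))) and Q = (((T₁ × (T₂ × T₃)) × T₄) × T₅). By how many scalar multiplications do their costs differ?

Order P = (T₁ × (T₂ × (T₃ × (T₄ × T₅)))): (T₄ × T₅): 40×25 by 25×26 → 40×26, cost 40·25·26 = 26000; (T₃ × (T₄ × T₅)): 6×40 by 40×26 → 6×26, cost 6·40·26 = 6240; cumulative 32240; (T₂ × (T₃ × (T₄ × T₅))): 25×6 by 6×26 → 25×26, cost 25·6·26 = 3900; cumulative 36140; (T₁ × (T₂ × (T₃ × (T₄ × T₅)))): 35×25 by 25×26 → 35×26, cost 35·25·26 = 22750; cumulative 58890. Total 58890.
Order Q = (((T₁ × (T₂ × T₃)) × T₄) × T₅): (T₂ × T₃): 25×6 by 6×40 → 25×40, cost 25·6·40 = 6000; (T₁ × (T₂ × T₃)): 35×25 by 25×40 → 35×40, cost 35·25·40 = 35000; cumulative 41000; ((T₁ × (T₂ × T₃)) × T₄): 35×40 by 40×25 → 35×25, cost 35·40·25 = 35000; cumulative 76000; (((T₁ × (T₂ × T₃)) × T₄) × T₅): 35×25 by 25×26 → 35×26, cost 35·25·26 = 22750; cumulative 98750. Total 98750.
Difference: |58890 − 98750| = 39860.

39860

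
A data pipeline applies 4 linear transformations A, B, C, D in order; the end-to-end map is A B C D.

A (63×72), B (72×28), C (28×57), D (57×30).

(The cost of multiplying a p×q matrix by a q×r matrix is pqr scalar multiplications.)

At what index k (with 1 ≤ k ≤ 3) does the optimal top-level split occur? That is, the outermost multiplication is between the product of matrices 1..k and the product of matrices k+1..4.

2

Adjacent pairs: AB = 63·72·28 = 127008; BC = 72·28·57 = 114912; CD = 28·57·30 = 47880.
Length 3: A..C: k=1: 0+114912+63·72·57=373464; k=2: 127008+0+63·28·57=227556 → min 227556 | B..D: k=2: 0+47880+72·28·30=108360; k=3: 114912+0+72·57·30=238032 → min 108360.
Top-level splits: k=1: (A..A)·(B..D) → 0+108360+63·72·30 = 244440; k=2: (A..B)·(C..D) → 127008+47880+63·28·30 = 227808; k=3: (A..C)·(D..D) → 227556+0+63·57·30 = 335286.
Best split is after B, i.e. k = 2.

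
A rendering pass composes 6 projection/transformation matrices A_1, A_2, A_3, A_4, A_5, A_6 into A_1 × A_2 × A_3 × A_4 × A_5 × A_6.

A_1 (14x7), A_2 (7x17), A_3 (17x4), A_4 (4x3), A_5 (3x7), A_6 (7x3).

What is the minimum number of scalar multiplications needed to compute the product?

953

Adjacent pairs: A_1A_2 = 14·7·17 = 1666; A_2A_3 = 7·17·4 = 476; A_3A_4 = 17·4·3 = 204; A_4A_5 = 4·3·7 = 84; A_5A_6 = 3·7·3 = 63.
Length 3: A_1..A_3: k=1: 0+476+14·7·4=868; k=2: 1666+0+14·17·4=2618 → min 868 | A_2..A_4: k=2: 0+204+7·17·3=561; k=3: 476+0+7·4·3=560 → min 560 | A_3..A_5: k=3: 0+84+17·4·7=560; k=4: 204+0+17·3·7=561 → min 560 | A_4..A_6: k=4: 0+63+4·3·3=99; k=5: 84+0+4·7·3=168 → min 99.
Length 4: A_1..A_4: k=1: 0+560+14·7·3=854; k=2: 1666+204+14·17·3=2584; k=3: 868+0+14·4·3=1036 → min 854 | A_2..A_5: k=2: 0+560+7·17·7=1393; k=3: 476+84+7·4·7=756; k=4: 560+0+7·3·7=707 → min 707 | A_3..A_6: k=3: 0+99+17·4·3=303; k=4: 204+63+17·3·3=420; k=5: 560+0+17·7·3=917 → min 303.
Length 5: A_1..A_5: k=1: 0+707+14·7·7=1393; k=2: 1666+560+14·17·7=3892; k=3: 868+84+14·4·7=1344; k=4: 854+0+14·3·7=1148 → min 1148 | A_2..A_6: k=2: 0+303+7·17·3=660; k=3: 476+99+7·4·3=659; k=4: 560+63+7·3·3=686; k=5: 707+0+7·7·3=854 → min 659.
Length 6: A_1..A_6: k=1: 0+659+14·7·3=953; k=2: 1666+303+14·17·3=2683; k=3: 868+99+14·4·3=1135; k=4: 854+63+14·3·3=1043; k=5: 1148+0+14·7·3=1442 → min 953.
Optimal order: (A_1 × ((A_2 × A_3) × (A_4 × (A_5 × A_6)))) with cost 953.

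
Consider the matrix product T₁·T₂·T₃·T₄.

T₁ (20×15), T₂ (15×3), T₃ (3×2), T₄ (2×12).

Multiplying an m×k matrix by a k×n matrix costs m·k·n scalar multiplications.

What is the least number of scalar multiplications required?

1170

Adjacent pairs: T₁T₂ = 20·15·3 = 900; T₂T₃ = 15·3·2 = 90; T₃T₄ = 3·2·12 = 72.
Length 3: T₁..T₃: k=1: 0+90+20·15·2=690; k=2: 900+0+20·3·2=1020 → min 690 | T₂..T₄: k=2: 0+72+15·3·12=612; k=3: 90+0+15·2·12=450 → min 450.
Length 4: T₁..T₄: k=1: 0+450+20·15·12=4050; k=2: 900+72+20·3·12=1692; k=3: 690+0+20·2·12=1170 → min 1170.
Optimal order: ((T₁·(T₂·T₃))·T₄) with cost 1170.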